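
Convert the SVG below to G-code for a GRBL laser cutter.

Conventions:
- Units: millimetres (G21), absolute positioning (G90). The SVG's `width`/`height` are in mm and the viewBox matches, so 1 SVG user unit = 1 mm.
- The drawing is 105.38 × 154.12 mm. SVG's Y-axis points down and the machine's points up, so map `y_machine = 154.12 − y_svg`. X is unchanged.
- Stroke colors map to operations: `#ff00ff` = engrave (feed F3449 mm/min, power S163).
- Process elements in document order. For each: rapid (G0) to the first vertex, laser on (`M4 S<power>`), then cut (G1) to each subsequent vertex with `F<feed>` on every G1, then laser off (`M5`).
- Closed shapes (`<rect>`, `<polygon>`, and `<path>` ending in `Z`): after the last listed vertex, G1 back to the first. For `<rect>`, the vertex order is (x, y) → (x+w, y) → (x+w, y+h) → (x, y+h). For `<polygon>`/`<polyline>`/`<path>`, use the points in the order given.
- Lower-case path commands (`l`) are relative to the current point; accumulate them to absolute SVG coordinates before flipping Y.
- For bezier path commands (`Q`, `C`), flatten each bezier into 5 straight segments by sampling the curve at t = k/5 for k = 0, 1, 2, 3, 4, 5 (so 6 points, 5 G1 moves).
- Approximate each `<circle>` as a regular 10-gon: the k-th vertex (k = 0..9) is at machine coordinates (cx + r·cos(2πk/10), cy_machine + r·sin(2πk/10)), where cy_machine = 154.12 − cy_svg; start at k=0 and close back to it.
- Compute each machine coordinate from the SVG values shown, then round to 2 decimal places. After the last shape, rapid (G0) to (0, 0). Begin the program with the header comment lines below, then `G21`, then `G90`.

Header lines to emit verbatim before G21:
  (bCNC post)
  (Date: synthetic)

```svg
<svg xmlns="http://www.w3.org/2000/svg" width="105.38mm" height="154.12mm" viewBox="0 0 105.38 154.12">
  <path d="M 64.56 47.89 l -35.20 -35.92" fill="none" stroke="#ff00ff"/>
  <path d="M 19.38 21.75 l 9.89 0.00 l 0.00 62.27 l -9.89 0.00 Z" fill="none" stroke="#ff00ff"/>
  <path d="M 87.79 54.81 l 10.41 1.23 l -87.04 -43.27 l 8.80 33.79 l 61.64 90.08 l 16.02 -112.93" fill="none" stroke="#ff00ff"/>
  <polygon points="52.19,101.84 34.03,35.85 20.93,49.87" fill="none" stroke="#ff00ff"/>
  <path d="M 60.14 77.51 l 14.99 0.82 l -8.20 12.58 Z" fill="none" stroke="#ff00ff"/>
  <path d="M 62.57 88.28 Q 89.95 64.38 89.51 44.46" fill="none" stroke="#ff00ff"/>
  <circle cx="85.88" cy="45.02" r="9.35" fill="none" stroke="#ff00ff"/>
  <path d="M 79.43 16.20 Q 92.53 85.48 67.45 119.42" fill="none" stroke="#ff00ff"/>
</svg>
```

Since the viewBox matches the mm dimensions, user units are millimetres directly. The only transform is the Y-flip y_m = 154.12 − y_svg.

Shape 1 is a line segment drawn with `<path>`. Its stroke #ff00ff means engrave at S163, F3449. After flipping Y the toolpath is (64.56,106.23) → (29.36,142.15).

Shape 2 is a rectangle drawn with `<path>`. Its stroke #ff00ff means engrave at S163, F3449. After flipping Y the toolpath is (19.38,132.37) → (29.27,132.37) → (29.27,70.10) → (19.38,70.10) → (19.38,132.37), returning to the start.

Shape 3 is a open polyline drawn with `<path>`. Its stroke #ff00ff means engrave at S163, F3449. After flipping Y the toolpath is (87.79,99.31) → (98.20,98.08) → (11.16,141.35) → (19.96,107.56) → (81.60,17.48) → (97.62,130.41).

Shape 4 is a closed polygon drawn with `<polygon>`. Its stroke #ff00ff means engrave at S163, F3449. After flipping Y the toolpath is (52.19,52.28) → (34.03,118.27) → (20.93,104.25) → (52.19,52.28), returning to the start.

Shape 5 is a regular polygon drawn with `<path>`. Its stroke #ff00ff means engrave at S163, F3449. After flipping Y the toolpath is (60.14,76.61) → (75.13,75.79) → (66.93,63.21) → (60.14,76.61), returning to the start.

Shape 6 is a quadratic bezier drawn with `<path>`. Its stroke #ff00ff means engrave at S163, F3449. After flipping Y the toolpath is (62.57,65.84) → (72.41,75.24) → (80.02,84.32) → (85.41,93.09) → (88.57,101.53) → (89.51,109.66).

Shape 7 is a circle drawn with `<circle>`. Its stroke #ff00ff means engrave at S163, F3449. After flipping Y the toolpath is (95.23,109.10) → (93.44,114.60) → (88.77,117.99) → (82.99,117.99) → (78.32,114.60) → (76.53,109.10) → (78.32,103.60) → (82.99,100.21) → (88.77,100.21) → (93.44,103.60) → (95.23,109.10), returning to the start.

Shape 8 is a quadratic bezier drawn with `<path>`. Its stroke #ff00ff means engrave at S163, F3449. After flipping Y the toolpath is (79.43,137.92) → (83.14,111.62) → (83.80,88.15) → (81.41,67.51) → (75.95,49.69) → (67.45,34.70).

(bCNC post)
(Date: synthetic)
G21
G90
G0 X64.56 Y106.23
M4 S163
G1 X29.36 Y142.15 F3449
M5
G0 X19.38 Y132.37
M4 S163
G1 X29.27 Y132.37 F3449
G1 X29.27 Y70.10 F3449
G1 X19.38 Y70.10 F3449
G1 X19.38 Y132.37 F3449
M5
G0 X87.79 Y99.31
M4 S163
G1 X98.20 Y98.08 F3449
G1 X11.16 Y141.35 F3449
G1 X19.96 Y107.56 F3449
G1 X81.60 Y17.48 F3449
G1 X97.62 Y130.41 F3449
M5
G0 X52.19 Y52.28
M4 S163
G1 X34.03 Y118.27 F3449
G1 X20.93 Y104.25 F3449
G1 X52.19 Y52.28 F3449
M5
G0 X60.14 Y76.61
M4 S163
G1 X75.13 Y75.79 F3449
G1 X66.93 Y63.21 F3449
G1 X60.14 Y76.61 F3449
M5
G0 X62.57 Y65.84
M4 S163
G1 X72.41 Y75.24 F3449
G1 X80.02 Y84.32 F3449
G1 X85.41 Y93.09 F3449
G1 X88.57 Y101.53 F3449
G1 X89.51 Y109.66 F3449
M5
G0 X95.23 Y109.10
M4 S163
G1 X93.44 Y114.60 F3449
G1 X88.77 Y117.99 F3449
G1 X82.99 Y117.99 F3449
G1 X78.32 Y114.60 F3449
G1 X76.53 Y109.10 F3449
G1 X78.32 Y103.60 F3449
G1 X82.99 Y100.21 F3449
G1 X88.77 Y100.21 F3449
G1 X93.44 Y103.60 F3449
G1 X95.23 Y109.10 F3449
M5
G0 X79.43 Y137.92
M4 S163
G1 X83.14 Y111.62 F3449
G1 X83.80 Y88.15 F3449
G1 X81.41 Y67.51 F3449
G1 X75.95 Y49.69 F3449
G1 X67.45 Y34.70 F3449
M5
G0 X0.00 Y0.00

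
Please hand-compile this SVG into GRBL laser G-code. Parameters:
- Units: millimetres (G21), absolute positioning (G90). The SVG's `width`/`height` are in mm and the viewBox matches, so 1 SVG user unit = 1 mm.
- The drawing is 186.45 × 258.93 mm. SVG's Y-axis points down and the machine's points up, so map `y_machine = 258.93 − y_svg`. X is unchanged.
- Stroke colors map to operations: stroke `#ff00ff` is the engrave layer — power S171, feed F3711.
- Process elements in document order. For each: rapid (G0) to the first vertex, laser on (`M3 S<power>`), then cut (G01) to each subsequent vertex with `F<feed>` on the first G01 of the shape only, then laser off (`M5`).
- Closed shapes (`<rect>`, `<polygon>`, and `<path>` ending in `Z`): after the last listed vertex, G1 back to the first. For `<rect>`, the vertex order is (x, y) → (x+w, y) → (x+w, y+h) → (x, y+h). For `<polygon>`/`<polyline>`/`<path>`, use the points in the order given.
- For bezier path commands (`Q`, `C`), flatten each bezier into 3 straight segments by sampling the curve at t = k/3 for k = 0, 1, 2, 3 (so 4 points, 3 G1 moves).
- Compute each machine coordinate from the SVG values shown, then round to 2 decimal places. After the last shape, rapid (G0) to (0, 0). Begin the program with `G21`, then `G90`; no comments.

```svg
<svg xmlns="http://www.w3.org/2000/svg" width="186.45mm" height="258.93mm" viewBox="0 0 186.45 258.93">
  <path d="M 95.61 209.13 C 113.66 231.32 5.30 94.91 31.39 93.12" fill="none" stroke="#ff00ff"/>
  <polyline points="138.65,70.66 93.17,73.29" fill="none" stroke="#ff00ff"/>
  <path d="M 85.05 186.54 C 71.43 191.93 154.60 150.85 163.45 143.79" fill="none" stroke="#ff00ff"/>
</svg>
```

1 u = 1 mm; y_m = 258.93 − y.

[1] `<path>` cubic bezier, #ff00ff→engrave S171 F3711: (95.61,49.80) → (81.18,69.62) → (40.46,130.01) → (31.39,165.81)

[2] `<polyline>` line segment, #ff00ff→engrave S171 F3711: (138.65,188.27) → (93.17,185.64)

[3] `<path>` cubic bezier, #ff00ff→engrave S171 F3711: (85.05,72.39) → (97.36,79.51) → (136.16,99.72) → (163.45,115.14)

G21
G90
G0 X95.61 Y49.80
M3 S171
G01 X81.18 Y69.62 F3711
G01 X40.46 Y130.01
G01 X31.39 Y165.81
M5
G0 X138.65 Y188.27
M3 S171
G01 X93.17 Y185.64 F3711
M5
G0 X85.05 Y72.39
M3 S171
G01 X97.36 Y79.51 F3711
G01 X136.16 Y99.72
G01 X163.45 Y115.14
M5
G0 X0.00 Y0.00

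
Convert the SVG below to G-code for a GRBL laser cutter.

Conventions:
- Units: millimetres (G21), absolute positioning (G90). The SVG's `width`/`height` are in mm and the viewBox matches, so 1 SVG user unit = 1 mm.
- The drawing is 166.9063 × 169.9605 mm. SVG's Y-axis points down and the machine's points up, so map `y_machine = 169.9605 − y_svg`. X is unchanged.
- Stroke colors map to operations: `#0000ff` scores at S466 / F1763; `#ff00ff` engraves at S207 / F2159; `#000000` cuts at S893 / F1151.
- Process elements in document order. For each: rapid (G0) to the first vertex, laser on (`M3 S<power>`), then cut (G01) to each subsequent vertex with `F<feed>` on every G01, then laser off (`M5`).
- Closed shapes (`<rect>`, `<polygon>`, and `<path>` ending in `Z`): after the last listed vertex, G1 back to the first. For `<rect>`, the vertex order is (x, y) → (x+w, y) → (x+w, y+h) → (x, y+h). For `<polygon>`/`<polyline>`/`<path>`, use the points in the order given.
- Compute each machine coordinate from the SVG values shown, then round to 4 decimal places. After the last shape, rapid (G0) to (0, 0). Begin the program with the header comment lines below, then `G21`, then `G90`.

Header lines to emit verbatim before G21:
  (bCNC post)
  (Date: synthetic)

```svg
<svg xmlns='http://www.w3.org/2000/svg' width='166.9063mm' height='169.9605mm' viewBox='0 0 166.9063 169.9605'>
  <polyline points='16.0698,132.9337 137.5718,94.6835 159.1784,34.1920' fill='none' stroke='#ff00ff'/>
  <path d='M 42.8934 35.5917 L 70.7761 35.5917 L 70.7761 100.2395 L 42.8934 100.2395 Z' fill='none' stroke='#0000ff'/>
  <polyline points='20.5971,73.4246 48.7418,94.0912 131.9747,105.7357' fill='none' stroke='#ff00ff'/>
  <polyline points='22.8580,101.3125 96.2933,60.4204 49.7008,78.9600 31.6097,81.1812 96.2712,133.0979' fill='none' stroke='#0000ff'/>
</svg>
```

1 u = 1 mm; y_m = 169.9605 − y.

[1] `<polyline>` open polyline, #ff00ff→engrave S207 F2159: (16.0698,37.0268) → (137.5718,75.2770) → (159.1784,135.7685)

[2] `<path>` rectangle, #0000ff→score S466 F1763: (42.8934,134.3688) → (70.7761,134.3688) → (70.7761,69.7210) → (42.8934,69.7210) → (42.8934,134.3688) (closed)

[3] `<polyline>` open polyline, #ff00ff→engrave S207 F2159: (20.5971,96.5359) → (48.7418,75.8693) → (131.9747,64.2248)

[4] `<polyline>` open polyline, #0000ff→score S466 F1763: (22.8580,68.6480) → (96.2933,109.5401) → (49.7008,91.0005) → (31.6097,88.7793) → (96.2712,36.8626)

(bCNC post)
(Date: synthetic)
G21
G90
G0 X16.0698 Y37.0268
M3 S207
G01 X137.5718 Y75.2770 F2159
G01 X159.1784 Y135.7685 F2159
M5
G0 X42.8934 Y134.3688
M3 S466
G01 X70.7761 Y134.3688 F1763
G01 X70.7761 Y69.7210 F1763
G01 X42.8934 Y69.7210 F1763
G01 X42.8934 Y134.3688 F1763
M5
G0 X20.5971 Y96.5359
M3 S207
G01 X48.7418 Y75.8693 F2159
G01 X131.9747 Y64.2248 F2159
M5
G0 X22.8580 Y68.6480
M3 S466
G01 X96.2933 Y109.5401 F1763
G01 X49.7008 Y91.0005 F1763
G01 X31.6097 Y88.7793 F1763
G01 X96.2712 Y36.8626 F1763
M5
G0 X0.0000 Y0.0000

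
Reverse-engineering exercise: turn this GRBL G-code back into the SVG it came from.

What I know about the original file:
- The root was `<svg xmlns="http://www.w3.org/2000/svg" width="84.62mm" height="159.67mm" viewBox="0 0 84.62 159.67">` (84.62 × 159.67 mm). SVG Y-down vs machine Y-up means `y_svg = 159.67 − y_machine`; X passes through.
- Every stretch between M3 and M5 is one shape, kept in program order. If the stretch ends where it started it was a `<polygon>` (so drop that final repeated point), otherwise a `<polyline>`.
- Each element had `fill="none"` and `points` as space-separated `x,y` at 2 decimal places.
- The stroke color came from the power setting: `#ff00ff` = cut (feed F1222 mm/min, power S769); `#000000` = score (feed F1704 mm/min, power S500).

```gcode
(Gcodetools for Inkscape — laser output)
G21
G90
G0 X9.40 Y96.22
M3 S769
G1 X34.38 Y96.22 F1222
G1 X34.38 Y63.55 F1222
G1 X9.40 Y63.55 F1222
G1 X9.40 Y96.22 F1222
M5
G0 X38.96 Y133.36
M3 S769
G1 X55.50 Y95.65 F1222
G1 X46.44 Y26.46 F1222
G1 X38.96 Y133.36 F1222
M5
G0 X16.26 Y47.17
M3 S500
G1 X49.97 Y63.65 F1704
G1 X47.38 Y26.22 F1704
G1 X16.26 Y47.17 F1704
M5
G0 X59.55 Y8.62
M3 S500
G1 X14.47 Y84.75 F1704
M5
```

y_svg = 159.67 − y_m.

[1] S769→`#ff00ff` (cut); closed run; points: 9.40,63.45 34.38,63.45 34.38,96.12 9.40,96.12

[2] S769→`#ff00ff` (cut); closed run; points: 38.96,26.31 55.50,64.02 46.44,133.21

[3] S500→`#000000` (score); closed run; points: 16.26,112.50 49.97,96.02 47.38,133.45

[4] S500→`#000000` (score); open run; points: 59.55,151.05 14.47,74.92

<svg xmlns="http://www.w3.org/2000/svg" width="84.62mm" height="159.67mm" viewBox="0 0 84.62 159.67">
  <polygon points="9.40,63.45 34.38,63.45 34.38,96.12 9.40,96.12" fill="none" stroke="#ff00ff"/>
  <polygon points="38.96,26.31 55.50,64.02 46.44,133.21" fill="none" stroke="#ff00ff"/>
  <polygon points="16.26,112.50 49.97,96.02 47.38,133.45" fill="none" stroke="#000000"/>
  <polyline points="59.55,151.05 14.47,74.92" fill="none" stroke="#000000"/>
</svg>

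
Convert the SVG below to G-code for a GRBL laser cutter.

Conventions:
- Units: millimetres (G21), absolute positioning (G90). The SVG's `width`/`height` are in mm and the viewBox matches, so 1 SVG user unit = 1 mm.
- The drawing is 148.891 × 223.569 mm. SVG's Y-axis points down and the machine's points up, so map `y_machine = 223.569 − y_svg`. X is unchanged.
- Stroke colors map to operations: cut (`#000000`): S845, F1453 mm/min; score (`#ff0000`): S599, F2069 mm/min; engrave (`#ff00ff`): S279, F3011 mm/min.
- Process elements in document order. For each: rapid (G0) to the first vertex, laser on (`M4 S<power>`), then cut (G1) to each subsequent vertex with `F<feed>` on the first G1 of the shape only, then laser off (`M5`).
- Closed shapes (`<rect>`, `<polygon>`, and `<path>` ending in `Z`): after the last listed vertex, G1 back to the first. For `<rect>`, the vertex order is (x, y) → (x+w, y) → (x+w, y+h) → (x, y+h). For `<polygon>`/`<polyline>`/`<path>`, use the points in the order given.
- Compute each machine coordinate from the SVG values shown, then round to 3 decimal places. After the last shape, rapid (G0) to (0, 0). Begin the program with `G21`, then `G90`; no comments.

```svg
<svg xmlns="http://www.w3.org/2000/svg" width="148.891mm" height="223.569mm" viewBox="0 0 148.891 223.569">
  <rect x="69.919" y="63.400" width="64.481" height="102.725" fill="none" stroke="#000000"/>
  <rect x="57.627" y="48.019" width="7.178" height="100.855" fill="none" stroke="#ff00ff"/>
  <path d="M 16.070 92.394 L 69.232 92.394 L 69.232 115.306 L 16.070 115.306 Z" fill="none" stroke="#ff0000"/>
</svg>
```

Since the viewBox matches the mm dimensions, user units are millimetres directly. The only transform is the Y-flip y_m = 223.569 − y_svg.

Shape 1 is a rectangle drawn with `<rect>`. Its stroke #000000 means cut at S845, F1453. After flipping Y the toolpath is (69.919,160.169) → (134.400,160.169) → (134.400,57.444) → (69.919,57.444) → (69.919,160.169), returning to the start.

Shape 2 is a rectangle drawn with `<rect>`. Its stroke #ff00ff means engrave at S279, F3011. After flipping Y the toolpath is (57.627,175.550) → (64.805,175.550) → (64.805,74.695) → (57.627,74.695) → (57.627,175.550), returning to the start.

Shape 3 is a rectangle drawn with `<path>`. Its stroke #ff0000 means score at S599, F2069. After flipping Y the toolpath is (16.070,131.175) → (69.232,131.175) → (69.232,108.263) → (16.070,108.263) → (16.070,131.175), returning to the start.

G21
G90
G0 X69.919 Y160.169
M4 S845
G1 X134.400 Y160.169 F1453
G1 X134.400 Y57.444
G1 X69.919 Y57.444
G1 X69.919 Y160.169
M5
G0 X57.627 Y175.550
M4 S279
G1 X64.805 Y175.550 F3011
G1 X64.805 Y74.695
G1 X57.627 Y74.695
G1 X57.627 Y175.550
M5
G0 X16.070 Y131.175
M4 S599
G1 X69.232 Y131.175 F2069
G1 X69.232 Y108.263
G1 X16.070 Y108.263
G1 X16.070 Y131.175
M5
G0 X0.000 Y0.000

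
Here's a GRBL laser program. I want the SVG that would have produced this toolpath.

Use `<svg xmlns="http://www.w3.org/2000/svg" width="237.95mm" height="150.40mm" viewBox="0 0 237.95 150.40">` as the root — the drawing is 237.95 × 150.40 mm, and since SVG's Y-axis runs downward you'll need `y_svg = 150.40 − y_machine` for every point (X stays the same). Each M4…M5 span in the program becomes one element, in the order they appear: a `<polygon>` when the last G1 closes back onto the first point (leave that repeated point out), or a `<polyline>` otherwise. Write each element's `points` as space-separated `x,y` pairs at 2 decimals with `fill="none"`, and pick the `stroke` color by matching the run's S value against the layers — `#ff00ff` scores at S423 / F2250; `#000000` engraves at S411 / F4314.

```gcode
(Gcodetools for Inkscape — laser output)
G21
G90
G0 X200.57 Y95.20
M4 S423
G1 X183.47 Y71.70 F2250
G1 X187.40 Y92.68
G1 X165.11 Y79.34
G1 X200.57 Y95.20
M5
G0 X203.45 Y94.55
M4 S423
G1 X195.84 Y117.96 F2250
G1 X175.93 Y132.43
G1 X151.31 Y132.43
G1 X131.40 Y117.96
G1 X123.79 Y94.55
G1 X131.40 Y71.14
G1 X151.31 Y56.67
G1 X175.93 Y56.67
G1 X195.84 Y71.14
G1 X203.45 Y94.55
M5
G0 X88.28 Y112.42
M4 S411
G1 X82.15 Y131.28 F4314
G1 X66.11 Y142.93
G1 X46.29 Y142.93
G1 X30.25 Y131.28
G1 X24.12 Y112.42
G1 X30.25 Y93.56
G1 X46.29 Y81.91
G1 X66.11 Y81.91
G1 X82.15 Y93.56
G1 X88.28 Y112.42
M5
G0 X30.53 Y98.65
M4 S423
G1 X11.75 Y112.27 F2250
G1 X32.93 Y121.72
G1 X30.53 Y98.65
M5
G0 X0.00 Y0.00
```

<svg xmlns="http://www.w3.org/2000/svg" width="237.95mm" height="150.40mm" viewBox="0 0 237.95 150.40">
  <polygon points="200.57,55.20 183.47,78.70 187.40,57.72 165.11,71.06" fill="none" stroke="#ff00ff"/>
  <polygon points="203.45,55.85 195.84,32.44 175.93,17.97 151.31,17.97 131.40,32.44 123.79,55.85 131.40,79.26 151.31,93.73 175.93,93.73 195.84,79.26" fill="none" stroke="#ff00ff"/>
  <polygon points="88.28,37.98 82.15,19.12 66.11,7.47 46.29,7.47 30.25,19.12 24.12,37.98 30.25,56.84 46.29,68.49 66.11,68.49 82.15,56.84" fill="none" stroke="#000000"/>
  <polygon points="30.53,51.75 11.75,38.13 32.93,28.68" fill="none" stroke="#ff00ff"/>
</svg>

Machine Y-up, SVG Y-down with viewBox height 150.40, so y_svg = 150.40 − y_machine; X carries over.

Run 1: power S423 maps to stroke `#ff00ff` (score). The run returns to its start, so emit a `<polygon>` with points (Y-flipped): 200.57,55.20 183.47,78.70 187.40,57.72 165.11,71.06.

Run 2: S423 ⇒ score layer `#ff00ff`. The run returns to its start, so emit a `<polygon>` with points (Y-flipped): 203.45,55.85 195.84,32.44 175.93,17.97 151.31,17.97 131.40,32.44 123.79,55.85 131.40,79.26 151.31,93.73 175.93,93.73 195.84,79.26.

Run 3: the run's S411 means `#000000` (engrave). The run returns to its start, so emit a `<polygon>` with points (Y-flipped): 88.28,37.98 82.15,19.12 66.11,7.47 46.29,7.47 30.25,19.12 24.12,37.98 30.25,56.84 46.29,68.49 66.11,68.49 82.15,56.84.

Run 4: the run's S423 means `#ff00ff` (score). The run returns to its start, so emit a `<polygon>` with points (Y-flipped): 30.53,51.75 11.75,38.13 32.93,28.68.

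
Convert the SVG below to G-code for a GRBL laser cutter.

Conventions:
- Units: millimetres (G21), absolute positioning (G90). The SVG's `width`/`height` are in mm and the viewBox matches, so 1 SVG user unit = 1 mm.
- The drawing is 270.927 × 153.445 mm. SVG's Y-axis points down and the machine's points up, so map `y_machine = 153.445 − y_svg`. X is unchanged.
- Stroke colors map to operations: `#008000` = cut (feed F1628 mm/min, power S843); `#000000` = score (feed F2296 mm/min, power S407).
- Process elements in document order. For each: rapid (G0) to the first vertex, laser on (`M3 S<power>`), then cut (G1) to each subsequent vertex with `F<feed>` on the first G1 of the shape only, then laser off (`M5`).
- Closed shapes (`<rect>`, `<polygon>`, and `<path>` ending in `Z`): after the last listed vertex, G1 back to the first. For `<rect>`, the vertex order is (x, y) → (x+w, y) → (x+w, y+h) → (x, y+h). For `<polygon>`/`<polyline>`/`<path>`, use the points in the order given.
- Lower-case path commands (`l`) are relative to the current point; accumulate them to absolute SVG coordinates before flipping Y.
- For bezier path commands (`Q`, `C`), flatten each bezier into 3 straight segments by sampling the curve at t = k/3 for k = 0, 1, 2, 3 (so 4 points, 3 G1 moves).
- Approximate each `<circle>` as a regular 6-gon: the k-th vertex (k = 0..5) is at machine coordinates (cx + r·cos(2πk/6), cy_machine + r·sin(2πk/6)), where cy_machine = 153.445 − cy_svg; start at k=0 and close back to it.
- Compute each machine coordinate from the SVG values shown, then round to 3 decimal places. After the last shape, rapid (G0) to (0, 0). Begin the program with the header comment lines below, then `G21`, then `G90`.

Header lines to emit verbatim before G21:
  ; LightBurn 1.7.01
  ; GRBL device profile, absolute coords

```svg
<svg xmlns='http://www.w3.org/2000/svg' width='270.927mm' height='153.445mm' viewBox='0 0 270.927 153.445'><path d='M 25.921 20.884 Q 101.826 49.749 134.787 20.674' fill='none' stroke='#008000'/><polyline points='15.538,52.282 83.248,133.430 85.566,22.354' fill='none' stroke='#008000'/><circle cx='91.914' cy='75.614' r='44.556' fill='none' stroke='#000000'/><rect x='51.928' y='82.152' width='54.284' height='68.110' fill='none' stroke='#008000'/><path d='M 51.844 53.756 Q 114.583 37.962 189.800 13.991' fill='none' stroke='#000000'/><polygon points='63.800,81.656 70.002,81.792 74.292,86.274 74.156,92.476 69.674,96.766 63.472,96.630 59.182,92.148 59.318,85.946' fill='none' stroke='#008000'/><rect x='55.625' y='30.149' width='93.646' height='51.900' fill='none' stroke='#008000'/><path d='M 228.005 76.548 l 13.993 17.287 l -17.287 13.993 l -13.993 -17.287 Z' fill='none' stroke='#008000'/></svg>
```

; LightBurn 1.7.01
; GRBL device profile, absolute coords
G21
G90
G0 X25.921 Y132.561
M3 S843
G1 X71.753 Y119.755 F1628
G1 X108.041 Y119.825
G1 X134.787 Y132.771
M5
G0 X15.538 Y101.163
M3 S843
G1 X83.248 Y20.015 F1628
G1 X85.566 Y131.091
M5
G0 X136.470 Y77.831
M3 S407
G1 X114.192 Y116.418 F2296
G1 X69.636 Y116.418
G1 X47.358 Y77.831
G1 X69.636 Y39.244
G1 X114.192 Y39.244
G1 X136.470 Y77.831
M5
G0 X51.928 Y71.293
M3 S843
G1 X106.212 Y71.293 F1628
G1 X106.212 Y3.183
G1 X51.928 Y3.183
G1 X51.928 Y71.293
M5
G0 X51.844 Y99.689
M3 S407
G1 X95.056 Y111.127 F2296
G1 X141.042 Y124.382
G1 X189.800 Y139.454
M5
G0 X63.800 Y71.789
M3 S843
G1 X70.002 Y71.653 F1628
G1 X74.292 Y67.171
G1 X74.156 Y60.969
G1 X69.674 Y56.679
G1 X63.472 Y56.815
G1 X59.182 Y61.297
G1 X59.318 Y67.499
G1 X63.800 Y71.789
M5
G0 X55.625 Y123.296
M3 S843
G1 X149.271 Y123.296 F1628
G1 X149.271 Y71.396
G1 X55.625 Y71.396
G1 X55.625 Y123.296
M5
G0 X228.005 Y76.897
M3 S843
G1 X241.998 Y59.610 F1628
G1 X224.711 Y45.617
G1 X210.718 Y62.904
G1 X228.005 Y76.897
M5
G0 X0.000 Y0.000

Since the viewBox matches the mm dimensions, user units are millimetres directly. The only transform is the Y-flip y_m = 153.445 − y_svg.

Shape 1 is a quadratic bezier drawn with `<path>`. Its stroke #008000 means cut at S843, F1628. After flipping Y the toolpath is (25.921,132.561) → (71.753,119.755) → (108.041,119.825) → (134.787,132.771).

Shape 2 is a open polyline drawn with `<polyline>`. Its stroke #008000 means cut at S843, F1628. After flipping Y the toolpath is (15.538,101.163) → (83.248,20.015) → (85.566,131.091).

Shape 3 is a circle drawn with `<circle>`. Its stroke #000000 means score at S407, F2296. After flipping Y the toolpath is (136.470,77.831) → (114.192,116.418) → (69.636,116.418) → (47.358,77.831) → (69.636,39.244) → (114.192,39.244) → (136.470,77.831), returning to the start.

Shape 4 is a rectangle drawn with `<rect>`. Its stroke #008000 means cut at S843, F1628. After flipping Y the toolpath is (51.928,71.293) → (106.212,71.293) → (106.212,3.183) → (51.928,3.183) → (51.928,71.293), returning to the start.

Shape 5 is a quadratic bezier drawn with `<path>`. Its stroke #000000 means score at S407, F2296. After flipping Y the toolpath is (51.844,99.689) → (95.056,111.127) → (141.042,124.382) → (189.800,139.454).

Shape 6 is a regular polygon drawn with `<polygon>`. Its stroke #008000 means cut at S843, F1628. After flipping Y the toolpath is (63.800,71.789) → (70.002,71.653) → (74.292,67.171) → (74.156,60.969) → (69.674,56.679) → (63.472,56.815) → (59.182,61.297) → (59.318,67.499) → (63.800,71.789), returning to the start.

Shape 7 is a rectangle drawn with `<rect>`. Its stroke #008000 means cut at S843, F1628. After flipping Y the toolpath is (55.625,123.296) → (149.271,123.296) → (149.271,71.396) → (55.625,71.396) → (55.625,123.296), returning to the start.

Shape 8 is a regular polygon drawn with `<path>`. Its stroke #008000 means cut at S843, F1628. After flipping Y the toolpath is (228.005,76.897) → (241.998,59.610) → (224.711,45.617) → (210.718,62.904) → (228.005,76.897), returning to the start.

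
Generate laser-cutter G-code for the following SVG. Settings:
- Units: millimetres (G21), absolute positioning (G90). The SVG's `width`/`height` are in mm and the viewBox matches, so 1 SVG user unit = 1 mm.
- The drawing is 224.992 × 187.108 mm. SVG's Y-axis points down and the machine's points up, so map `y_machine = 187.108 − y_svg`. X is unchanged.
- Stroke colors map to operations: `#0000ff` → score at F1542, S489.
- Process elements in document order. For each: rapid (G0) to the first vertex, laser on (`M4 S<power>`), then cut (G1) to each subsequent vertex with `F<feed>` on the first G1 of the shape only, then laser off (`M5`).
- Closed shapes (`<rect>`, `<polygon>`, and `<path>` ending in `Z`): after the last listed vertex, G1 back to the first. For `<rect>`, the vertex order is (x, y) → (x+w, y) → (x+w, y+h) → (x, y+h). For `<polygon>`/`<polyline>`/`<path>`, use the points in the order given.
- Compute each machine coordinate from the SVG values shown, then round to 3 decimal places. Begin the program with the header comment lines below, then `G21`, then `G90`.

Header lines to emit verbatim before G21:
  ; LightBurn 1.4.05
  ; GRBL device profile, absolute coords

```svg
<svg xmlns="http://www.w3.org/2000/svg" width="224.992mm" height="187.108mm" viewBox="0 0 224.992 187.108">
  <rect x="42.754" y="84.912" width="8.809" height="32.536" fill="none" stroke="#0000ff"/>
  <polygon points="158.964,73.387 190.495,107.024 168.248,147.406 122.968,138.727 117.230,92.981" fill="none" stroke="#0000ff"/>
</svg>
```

1 u = 1 mm; y_m = 187.108 − y.

[1] `<rect>` rectangle, #0000ff→score S489 F1542: (42.754,102.196) → (51.563,102.196) → (51.563,69.660) → (42.754,69.660) → (42.754,102.196) (closed)

[2] `<polygon>` regular polygon, #0000ff→score S489 F1542: (158.964,113.721) → (190.495,80.084) → (168.248,39.702) → (122.968,48.381) → (117.230,94.127) → (158.964,113.721) (closed)

; LightBurn 1.4.05
; GRBL device profile, absolute coords
G21
G90
G0 X42.754 Y102.196
M4 S489
G1 X51.563 Y102.196 F1542
G1 X51.563 Y69.660
G1 X42.754 Y69.660
G1 X42.754 Y102.196
M5
G0 X158.964 Y113.721
M4 S489
G1 X190.495 Y80.084 F1542
G1 X168.248 Y39.702
G1 X122.968 Y48.381
G1 X117.230 Y94.127
G1 X158.964 Y113.721
M5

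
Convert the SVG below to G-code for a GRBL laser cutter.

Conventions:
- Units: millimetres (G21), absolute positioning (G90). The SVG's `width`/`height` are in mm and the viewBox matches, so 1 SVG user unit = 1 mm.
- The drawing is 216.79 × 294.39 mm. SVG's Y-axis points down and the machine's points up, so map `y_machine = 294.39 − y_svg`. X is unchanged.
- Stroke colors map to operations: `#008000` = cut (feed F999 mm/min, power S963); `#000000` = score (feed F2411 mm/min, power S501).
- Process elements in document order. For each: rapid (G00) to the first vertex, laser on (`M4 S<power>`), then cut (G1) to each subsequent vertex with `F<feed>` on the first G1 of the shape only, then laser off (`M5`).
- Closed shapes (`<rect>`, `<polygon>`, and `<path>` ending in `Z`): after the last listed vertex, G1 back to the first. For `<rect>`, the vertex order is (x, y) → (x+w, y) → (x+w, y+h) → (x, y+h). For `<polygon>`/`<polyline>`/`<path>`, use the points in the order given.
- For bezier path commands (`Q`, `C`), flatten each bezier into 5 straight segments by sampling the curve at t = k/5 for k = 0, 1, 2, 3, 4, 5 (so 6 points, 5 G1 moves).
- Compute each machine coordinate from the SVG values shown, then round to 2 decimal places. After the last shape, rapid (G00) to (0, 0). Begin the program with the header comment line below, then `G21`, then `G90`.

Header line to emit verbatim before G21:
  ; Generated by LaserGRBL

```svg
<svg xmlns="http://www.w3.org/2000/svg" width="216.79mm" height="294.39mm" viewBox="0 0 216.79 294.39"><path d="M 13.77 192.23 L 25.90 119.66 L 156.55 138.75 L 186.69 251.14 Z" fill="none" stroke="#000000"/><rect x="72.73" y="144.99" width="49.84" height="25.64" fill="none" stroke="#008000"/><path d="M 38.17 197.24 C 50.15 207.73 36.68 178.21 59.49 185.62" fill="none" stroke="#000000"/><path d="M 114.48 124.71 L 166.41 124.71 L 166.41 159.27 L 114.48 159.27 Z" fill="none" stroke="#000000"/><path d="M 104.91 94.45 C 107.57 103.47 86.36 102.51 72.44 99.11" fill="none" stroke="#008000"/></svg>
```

1 u = 1 mm; y_m = 294.39 − y.

[1] `<path>` closed polygon, #000000→score S501 F2411: (13.77,102.16) → (25.90,174.73) → (156.55,155.64) → (186.69,43.25) → (13.77,102.16) (closed)

[2] `<rect>` rectangle, #008000→cut S963 F999: (72.73,149.40) → (122.57,149.40) → (122.57,123.76) → (72.73,123.76) → (72.73,149.40) (closed)

[3] `<path>` cubic bezier, #000000→score S501 F2411: (38.17,97.15) → (42.80,95.04) → (44.28,98.84) → (45.58,104.86) → (49.66,109.40) → (59.49,108.77)

[4] `<path>` rectangle, #000000→score S501 F2411: (114.48,169.68) → (166.41,169.68) → (166.41,135.12) → (114.48,135.12) → (114.48,169.68) (closed)

[5] `<path>` cubic bezier, #008000→cut S963 F999: (104.91,199.94) → (103.89,195.67) → (98.64,193.42) → (90.65,192.85) → (81.42,193.59) → (72.44,195.28)

; Generated by LaserGRBL
G21
G90
G00 X13.77 Y102.16
M4 S501
G1 X25.90 Y174.73 F2411
G1 X156.55 Y155.64
G1 X186.69 Y43.25
G1 X13.77 Y102.16
M5
G00 X72.73 Y149.40
M4 S963
G1 X122.57 Y149.40 F999
G1 X122.57 Y123.76
G1 X72.73 Y123.76
G1 X72.73 Y149.40
M5
G00 X38.17 Y97.15
M4 S501
G1 X42.80 Y95.04 F2411
G1 X44.28 Y98.84
G1 X45.58 Y104.86
G1 X49.66 Y109.40
G1 X59.49 Y108.77
M5
G00 X114.48 Y169.68
M4 S501
G1 X166.41 Y169.68 F2411
G1 X166.41 Y135.12
G1 X114.48 Y135.12
G1 X114.48 Y169.68
M5
G00 X104.91 Y199.94
M4 S963
G1 X103.89 Y195.67 F999
G1 X98.64 Y193.42
G1 X90.65 Y192.85
G1 X81.42 Y193.59
G1 X72.44 Y195.28
M5
G00 X0.00 Y0.00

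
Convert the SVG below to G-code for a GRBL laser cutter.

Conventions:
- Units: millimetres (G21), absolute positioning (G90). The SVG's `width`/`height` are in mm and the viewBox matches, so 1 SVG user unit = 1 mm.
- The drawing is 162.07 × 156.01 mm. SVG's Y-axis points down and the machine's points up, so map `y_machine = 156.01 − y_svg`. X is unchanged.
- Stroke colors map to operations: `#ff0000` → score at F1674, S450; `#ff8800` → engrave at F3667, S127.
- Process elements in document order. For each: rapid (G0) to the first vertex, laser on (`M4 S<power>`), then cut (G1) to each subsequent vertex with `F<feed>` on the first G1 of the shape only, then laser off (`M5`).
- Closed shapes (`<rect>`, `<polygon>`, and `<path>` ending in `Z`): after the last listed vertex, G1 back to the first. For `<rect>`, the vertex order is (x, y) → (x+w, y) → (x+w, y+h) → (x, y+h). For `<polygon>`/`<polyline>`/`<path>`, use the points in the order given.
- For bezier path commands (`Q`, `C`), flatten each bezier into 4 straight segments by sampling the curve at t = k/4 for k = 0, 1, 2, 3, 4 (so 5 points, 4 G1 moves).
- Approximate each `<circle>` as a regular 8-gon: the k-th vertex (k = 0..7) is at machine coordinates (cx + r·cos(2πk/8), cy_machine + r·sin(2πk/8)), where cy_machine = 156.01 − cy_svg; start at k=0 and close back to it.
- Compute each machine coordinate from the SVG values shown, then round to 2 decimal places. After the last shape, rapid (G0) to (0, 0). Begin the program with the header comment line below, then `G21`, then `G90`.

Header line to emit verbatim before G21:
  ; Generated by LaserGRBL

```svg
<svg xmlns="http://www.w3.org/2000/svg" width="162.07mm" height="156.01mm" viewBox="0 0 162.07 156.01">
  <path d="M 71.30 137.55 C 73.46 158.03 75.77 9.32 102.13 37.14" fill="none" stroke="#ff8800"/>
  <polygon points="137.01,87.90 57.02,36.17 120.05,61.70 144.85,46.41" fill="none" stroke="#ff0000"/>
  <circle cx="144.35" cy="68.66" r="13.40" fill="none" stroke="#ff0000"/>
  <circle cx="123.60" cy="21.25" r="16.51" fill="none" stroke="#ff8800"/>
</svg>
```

; Generated by LaserGRBL
G21
G90
G0 X71.30 Y18.46
M4 S127
G1 X73.32 Y29.42 F3667
G1 X77.64 Y71.42
G1 X86.50 Y112.04
G1 X102.13 Y118.87
M5
G0 X137.01 Y68.11
M4 S450
G1 X57.02 Y119.84 F1674
G1 X120.05 Y94.31
G1 X144.85 Y109.60
G1 X137.01 Y68.11
M5
G0 X157.75 Y87.35
M4 S450
G1 X153.83 Y96.83 F1674
G1 X144.35 Y100.75
G1 X134.87 Y96.83
G1 X130.95 Y87.35
G1 X134.87 Y77.87
G1 X144.35 Y73.95
G1 X153.83 Y77.87
G1 X157.75 Y87.35
M5
G0 X140.11 Y134.76
M4 S127
G1 X135.27 Y146.43 F3667
G1 X123.60 Y151.27
G1 X111.93 Y146.43
G1 X107.09 Y134.76
G1 X111.93 Y123.09
G1 X123.60 Y118.25
G1 X135.27 Y123.09
G1 X140.11 Y134.76
M5
G0 X0.00 Y0.00

1 u = 1 mm; y_m = 156.01 − y.

[1] `<path>` cubic bezier, #ff8800→engrave S127 F3667: (71.30,18.46) → (73.32,29.42) → (77.64,71.42) → (86.50,112.04) → (102.13,118.87)

[2] `<polygon>` closed polygon, #ff0000→score S450 F1674: (137.01,68.11) → (57.02,119.84) → (120.05,94.31) → (144.85,109.60) → (137.01,68.11) (closed)

[3] `<circle>` circle, #ff0000→score S450 F1674: (157.75,87.35) → (153.83,96.83) → (144.35,100.75) → (134.87,96.83) → (130.95,87.35) → (134.87,77.87) → (144.35,73.95) → (153.83,77.87) → (157.75,87.35) (closed)

[4] `<circle>` circle, #ff8800→engrave S127 F3667: (140.11,134.76) → (135.27,146.43) → (123.60,151.27) → (111.93,146.43) → (107.09,134.76) → (111.93,123.09) → (123.60,118.25) → (135.27,123.09) → (140.11,134.76) (closed)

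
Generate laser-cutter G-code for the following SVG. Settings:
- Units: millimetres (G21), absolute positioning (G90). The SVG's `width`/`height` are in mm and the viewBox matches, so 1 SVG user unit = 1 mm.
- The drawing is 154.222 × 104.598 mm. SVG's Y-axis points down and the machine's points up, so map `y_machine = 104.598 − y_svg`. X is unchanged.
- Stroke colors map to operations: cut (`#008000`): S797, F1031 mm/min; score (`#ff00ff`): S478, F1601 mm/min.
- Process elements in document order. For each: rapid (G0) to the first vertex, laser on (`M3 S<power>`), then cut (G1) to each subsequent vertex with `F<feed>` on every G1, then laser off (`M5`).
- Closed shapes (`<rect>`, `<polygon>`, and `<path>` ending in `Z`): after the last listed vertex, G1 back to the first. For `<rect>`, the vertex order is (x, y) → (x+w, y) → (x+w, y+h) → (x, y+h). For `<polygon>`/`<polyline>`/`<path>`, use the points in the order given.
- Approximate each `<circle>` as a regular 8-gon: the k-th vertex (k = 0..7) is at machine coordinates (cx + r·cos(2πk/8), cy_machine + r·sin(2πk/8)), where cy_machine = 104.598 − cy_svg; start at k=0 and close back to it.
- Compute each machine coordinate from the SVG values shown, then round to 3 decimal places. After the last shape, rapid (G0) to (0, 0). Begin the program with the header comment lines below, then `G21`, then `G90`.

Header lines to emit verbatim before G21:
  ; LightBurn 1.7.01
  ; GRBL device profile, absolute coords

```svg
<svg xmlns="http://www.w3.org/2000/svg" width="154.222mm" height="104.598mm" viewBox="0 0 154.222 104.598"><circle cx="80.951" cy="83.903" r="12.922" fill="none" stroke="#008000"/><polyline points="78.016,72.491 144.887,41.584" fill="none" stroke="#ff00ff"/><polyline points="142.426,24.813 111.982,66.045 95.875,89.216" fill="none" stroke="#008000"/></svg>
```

Since the viewBox matches the mm dimensions, user units are millimetres directly. The only transform is the Y-flip y_m = 104.598 − y_svg.

Shape 1 is a circle drawn with `<circle>`. Its stroke #008000 means cut at S797, F1031. After flipping Y the toolpath is (93.873,20.695) → (90.088,29.832) → (80.951,33.617) → (71.814,29.832) → (68.029,20.695) → (71.814,11.558) → (80.951,7.773) → (90.088,11.558) → (93.873,20.695), returning to the start.

Shape 2 is a line segment drawn with `<polyline>`. Its stroke #ff00ff means score at S478, F1601. After flipping Y the toolpath is (78.016,32.107) → (144.887,63.014).

Shape 3 is a open polyline drawn with `<polyline>`. Its stroke #008000 means cut at S797, F1031. After flipping Y the toolpath is (142.426,79.785) → (111.982,38.553) → (95.875,15.382).

; LightBurn 1.7.01
; GRBL device profile, absolute coords
G21
G90
G0 X93.873 Y20.695
M3 S797
G1 X90.088 Y29.832 F1031
G1 X80.951 Y33.617 F1031
G1 X71.814 Y29.832 F1031
G1 X68.029 Y20.695 F1031
G1 X71.814 Y11.558 F1031
G1 X80.951 Y7.773 F1031
G1 X90.088 Y11.558 F1031
G1 X93.873 Y20.695 F1031
M5
G0 X78.016 Y32.107
M3 S478
G1 X144.887 Y63.014 F1601
M5
G0 X142.426 Y79.785
M3 S797
G1 X111.982 Y38.553 F1031
G1 X95.875 Y15.382 F1031
M5
G0 X0.000 Y0.000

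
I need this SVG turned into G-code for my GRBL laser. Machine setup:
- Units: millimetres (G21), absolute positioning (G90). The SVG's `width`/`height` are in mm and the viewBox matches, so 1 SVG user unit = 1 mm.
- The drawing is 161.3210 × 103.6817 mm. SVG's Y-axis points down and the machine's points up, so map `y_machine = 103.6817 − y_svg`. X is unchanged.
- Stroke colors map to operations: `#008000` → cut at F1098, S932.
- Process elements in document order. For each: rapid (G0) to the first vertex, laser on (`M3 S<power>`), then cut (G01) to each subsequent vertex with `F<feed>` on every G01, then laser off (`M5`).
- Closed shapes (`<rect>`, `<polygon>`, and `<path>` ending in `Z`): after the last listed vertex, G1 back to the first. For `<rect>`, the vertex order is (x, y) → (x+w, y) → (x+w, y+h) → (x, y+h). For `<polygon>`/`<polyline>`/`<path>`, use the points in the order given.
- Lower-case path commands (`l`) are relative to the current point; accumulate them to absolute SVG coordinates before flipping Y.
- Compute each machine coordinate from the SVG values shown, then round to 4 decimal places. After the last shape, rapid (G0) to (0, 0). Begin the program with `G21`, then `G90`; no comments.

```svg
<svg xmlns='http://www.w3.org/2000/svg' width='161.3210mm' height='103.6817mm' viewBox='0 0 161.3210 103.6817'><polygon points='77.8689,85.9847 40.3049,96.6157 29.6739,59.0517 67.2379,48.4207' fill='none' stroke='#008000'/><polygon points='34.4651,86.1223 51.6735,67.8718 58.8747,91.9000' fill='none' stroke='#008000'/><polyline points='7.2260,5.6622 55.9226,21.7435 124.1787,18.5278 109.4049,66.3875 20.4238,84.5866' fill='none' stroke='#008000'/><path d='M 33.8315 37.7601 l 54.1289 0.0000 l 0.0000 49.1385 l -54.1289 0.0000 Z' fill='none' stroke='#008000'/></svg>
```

G21
G90
G0 X77.8689 Y17.6970
M3 S932
G01 X40.3049 Y7.0660 F1098
G01 X29.6739 Y44.6300 F1098
G01 X67.2379 Y55.2610 F1098
G01 X77.8689 Y17.6970 F1098
M5
G0 X34.4651 Y17.5594
M3 S932
G01 X51.6735 Y35.8099 F1098
G01 X58.8747 Y11.7817 F1098
G01 X34.4651 Y17.5594 F1098
M5
G0 X7.2260 Y98.0195
M3 S932
G01 X55.9226 Y81.9382 F1098
G01 X124.1787 Y85.1539 F1098
G01 X109.4049 Y37.2942 F1098
G01 X20.4238 Y19.0951 F1098
M5
G0 X33.8315 Y65.9216
M3 S932
G01 X87.9604 Y65.9216 F1098
G01 X87.9604 Y16.7831 F1098
G01 X33.8315 Y16.7831 F1098
G01 X33.8315 Y65.9216 F1098
M5
G0 X0.0000 Y0.0000

1 u = 1 mm; y_m = 103.6817 − y.

[1] `<polygon>` regular polygon, #008000→cut S932 F1098: (77.8689,17.6970) → (40.3049,7.0660) → (29.6739,44.6300) → (67.2379,55.2610) → (77.8689,17.6970) (closed)

[2] `<polygon>` regular polygon, #008000→cut S932 F1098: (34.4651,17.5594) → (51.6735,35.8099) → (58.8747,11.7817) → (34.4651,17.5594) (closed)

[3] `<polyline>` open polyline, #008000→cut S932 F1098: (7.2260,98.0195) → (55.9226,81.9382) → (124.1787,85.1539) → (109.4049,37.2942) → (20.4238,19.0951)

[4] `<path>` rectangle, #008000→cut S932 F1098: (33.8315,65.9216) → (87.9604,65.9216) → (87.9604,16.7831) → (33.8315,16.7831) → (33.8315,65.9216) (closed)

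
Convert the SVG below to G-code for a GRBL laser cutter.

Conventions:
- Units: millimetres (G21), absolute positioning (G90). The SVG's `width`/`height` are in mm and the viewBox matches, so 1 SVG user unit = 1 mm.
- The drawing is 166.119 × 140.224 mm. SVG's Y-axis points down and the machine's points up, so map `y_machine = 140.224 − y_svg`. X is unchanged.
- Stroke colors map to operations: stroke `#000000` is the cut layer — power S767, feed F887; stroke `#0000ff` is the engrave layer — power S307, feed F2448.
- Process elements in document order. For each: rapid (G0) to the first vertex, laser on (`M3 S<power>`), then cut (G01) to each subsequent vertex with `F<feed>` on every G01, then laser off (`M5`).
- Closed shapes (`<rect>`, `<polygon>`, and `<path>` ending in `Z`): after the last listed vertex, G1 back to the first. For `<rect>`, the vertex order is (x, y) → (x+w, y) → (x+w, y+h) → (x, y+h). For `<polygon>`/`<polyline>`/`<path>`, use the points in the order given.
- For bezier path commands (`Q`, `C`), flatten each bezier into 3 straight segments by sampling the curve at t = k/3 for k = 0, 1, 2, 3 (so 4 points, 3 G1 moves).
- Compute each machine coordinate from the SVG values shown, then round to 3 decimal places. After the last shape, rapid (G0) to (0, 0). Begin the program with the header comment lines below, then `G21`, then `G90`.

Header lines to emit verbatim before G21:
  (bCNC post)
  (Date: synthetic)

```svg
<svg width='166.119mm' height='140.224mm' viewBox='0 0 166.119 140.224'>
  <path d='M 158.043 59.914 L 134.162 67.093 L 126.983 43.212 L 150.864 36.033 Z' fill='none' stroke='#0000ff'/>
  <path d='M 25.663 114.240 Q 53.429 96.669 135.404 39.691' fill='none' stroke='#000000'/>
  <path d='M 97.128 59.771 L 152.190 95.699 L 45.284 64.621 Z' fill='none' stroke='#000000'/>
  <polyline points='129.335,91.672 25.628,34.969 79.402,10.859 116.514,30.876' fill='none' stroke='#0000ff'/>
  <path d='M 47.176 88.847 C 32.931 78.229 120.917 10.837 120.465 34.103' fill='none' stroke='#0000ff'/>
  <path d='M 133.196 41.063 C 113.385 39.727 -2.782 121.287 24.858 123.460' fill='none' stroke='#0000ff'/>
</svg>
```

(bCNC post)
(Date: synthetic)
G21
G90
G0 X158.043 Y80.310
M3 S307
G01 X134.162 Y73.131 F2448
G01 X126.983 Y97.012 F2448
G01 X150.864 Y104.191 F2448
G01 X158.043 Y80.310 F2448
M5
G0 X25.663 Y25.984
M3 S767
G01 X50.197 Y42.077 F887
G01 X86.777 Y66.926 F887
G01 X135.404 Y100.533 F887
M5
G0 X97.128 Y80.453
M3 S767
G01 X152.190 Y44.525 F887
G01 X45.284 Y75.603 F887
G01 X97.128 Y80.453 F887
M5
G0 X129.335 Y48.552
M3 S307
G01 X25.628 Y105.255 F2448
G01 X79.402 Y129.365 F2448
G01 X116.514 Y109.348 F2448
M5
G0 X47.176 Y51.377
M3 S307
G01 X59.946 Y75.459 F2448
G01 X98.499 Y104.628 F2448
G01 X120.465 Y106.121 F2448
M5
G0 X133.196 Y99.161
M3 S307
G01 X90.161 Y78.875 F2448
G01 X36.259 Y39.389 F2448
G01 X24.858 Y16.764 F2448
M5
G0 X0.000 Y0.000

Since the viewBox matches the mm dimensions, user units are millimetres directly. The only transform is the Y-flip y_m = 140.224 − y_svg.

Shape 1 is a regular polygon drawn with `<path>`. Its stroke #0000ff means engrave at S307, F2448. After flipping Y the toolpath is (158.043,80.310) → (134.162,73.131) → (126.983,97.012) → (150.864,104.191) → (158.043,80.310), returning to the start.

Shape 2 is a quadratic bezier drawn with `<path>`. Its stroke #000000 means cut at S767, F887. After flipping Y the toolpath is (25.663,25.984) → (50.197,42.077) → (86.777,66.926) → (135.404,100.533).

Shape 3 is a closed polygon drawn with `<path>`. Its stroke #000000 means cut at S767, F887. After flipping Y the toolpath is (97.128,80.453) → (152.190,44.525) → (45.284,75.603) → (97.128,80.453), returning to the start.

Shape 4 is a open polyline drawn with `<polyline>`. Its stroke #0000ff means engrave at S307, F2448. After flipping Y the toolpath is (129.335,48.552) → (25.628,105.255) → (79.402,129.365) → (116.514,109.348).

Shape 5 is a cubic bezier drawn with `<path>`. Its stroke #0000ff means engrave at S307, F2448. After flipping Y the toolpath is (47.176,51.377) → (59.946,75.459) → (98.499,104.628) → (120.465,106.121).

Shape 6 is a cubic bezier drawn with `<path>`. Its stroke #0000ff means engrave at S307, F2448. After flipping Y the toolpath is (133.196,99.161) → (90.161,78.875) → (36.259,39.389) → (24.858,16.764).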